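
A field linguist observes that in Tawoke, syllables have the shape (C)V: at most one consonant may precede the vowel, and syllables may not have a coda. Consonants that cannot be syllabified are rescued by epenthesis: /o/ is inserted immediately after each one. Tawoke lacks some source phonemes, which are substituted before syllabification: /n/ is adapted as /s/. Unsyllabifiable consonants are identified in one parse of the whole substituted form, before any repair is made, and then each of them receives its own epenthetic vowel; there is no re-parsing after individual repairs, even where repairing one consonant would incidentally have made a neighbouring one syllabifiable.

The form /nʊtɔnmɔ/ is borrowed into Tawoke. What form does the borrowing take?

Substitution: /n/ → /s/, giving /sʊtɔsmɔ/.
Under (C)V, the unsyllabifiable consonants are /s/ (no codas are permitted; onsets are limited to one consonant).
Inserting the epenthetic vowel yields /s/ → /so/.

sʊtɔsomɔ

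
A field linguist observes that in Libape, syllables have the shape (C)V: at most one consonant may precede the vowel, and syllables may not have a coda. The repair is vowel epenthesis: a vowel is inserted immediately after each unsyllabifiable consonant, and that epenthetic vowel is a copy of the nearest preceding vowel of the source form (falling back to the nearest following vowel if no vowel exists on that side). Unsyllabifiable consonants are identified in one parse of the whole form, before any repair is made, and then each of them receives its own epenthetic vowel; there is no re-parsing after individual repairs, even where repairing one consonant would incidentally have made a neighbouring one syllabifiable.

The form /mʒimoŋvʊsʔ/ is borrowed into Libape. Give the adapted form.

Under (C)V, the unsyllabifiable consonants are /m/, /ŋ/, /s/, /ʔ/ (no codas are permitted; onsets are limited to one consonant).
Epenthesis after each stranded consonant: /m/ → /mi/, /ŋ/ → /ŋo/, /s/ → /sʊ/, /ʔ/ → /ʔʊ/.

miʒimoŋovʊsʊʔʊ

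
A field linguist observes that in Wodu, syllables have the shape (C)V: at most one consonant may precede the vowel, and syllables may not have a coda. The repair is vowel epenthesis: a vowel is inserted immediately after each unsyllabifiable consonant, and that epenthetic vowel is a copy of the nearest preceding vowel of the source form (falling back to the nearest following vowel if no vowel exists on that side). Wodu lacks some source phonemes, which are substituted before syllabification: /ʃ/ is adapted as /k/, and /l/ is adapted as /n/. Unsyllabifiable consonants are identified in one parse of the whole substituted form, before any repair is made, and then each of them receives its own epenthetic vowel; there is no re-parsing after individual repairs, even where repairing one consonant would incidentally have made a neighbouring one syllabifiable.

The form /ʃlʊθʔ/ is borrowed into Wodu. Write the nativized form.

Substitution: /ʃ/ → /k/, /l/ → /n/, giving /knʊθʔ/.
Under (C)V, the unsyllabifiable consonants are /k/, /θ/, /ʔ/ (no codas are permitted; onsets are limited to one consonant).
Inserting the epenthetic vowel yields /k/ → /kʊ/, /θ/ → /θʊ/, /ʔ/ → /ʔʊ/.

kʊnʊθʊʔʊ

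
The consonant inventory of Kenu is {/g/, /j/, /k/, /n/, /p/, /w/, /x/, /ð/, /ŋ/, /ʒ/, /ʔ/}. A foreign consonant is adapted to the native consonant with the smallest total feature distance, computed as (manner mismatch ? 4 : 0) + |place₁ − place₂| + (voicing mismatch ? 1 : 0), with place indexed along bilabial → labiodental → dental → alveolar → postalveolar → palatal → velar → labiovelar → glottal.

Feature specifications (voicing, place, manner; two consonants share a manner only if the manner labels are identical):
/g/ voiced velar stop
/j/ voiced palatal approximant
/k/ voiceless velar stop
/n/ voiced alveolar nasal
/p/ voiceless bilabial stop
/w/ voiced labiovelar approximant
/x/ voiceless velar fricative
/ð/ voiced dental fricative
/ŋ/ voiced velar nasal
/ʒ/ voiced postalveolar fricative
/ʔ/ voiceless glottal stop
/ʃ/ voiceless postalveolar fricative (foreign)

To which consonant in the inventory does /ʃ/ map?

ʒ

/ʒ/ is closest: same manner (fricative), place distance 0 (postalveolar→postalveolar), voicing differs (+1); total 1. Next closest is /x/ at distance 2.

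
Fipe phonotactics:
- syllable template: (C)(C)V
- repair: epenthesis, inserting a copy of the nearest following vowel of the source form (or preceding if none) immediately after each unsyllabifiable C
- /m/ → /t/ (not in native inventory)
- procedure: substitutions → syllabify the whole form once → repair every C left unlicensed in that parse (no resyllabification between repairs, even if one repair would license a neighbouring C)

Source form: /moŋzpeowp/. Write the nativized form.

toŋezpeowopo

Substitution: /m/ → /t/, giving /toŋzpeowp/.
Syllabifying with onset maximization leaves /ŋ/, /w/, /p/ stranded (no codas are permitted; onsets may contain at most 2 consonants).
Inserting the epenthetic vowel yields /ŋ/ → /ŋe/, /w/ → /wo/, /p/ → /po/.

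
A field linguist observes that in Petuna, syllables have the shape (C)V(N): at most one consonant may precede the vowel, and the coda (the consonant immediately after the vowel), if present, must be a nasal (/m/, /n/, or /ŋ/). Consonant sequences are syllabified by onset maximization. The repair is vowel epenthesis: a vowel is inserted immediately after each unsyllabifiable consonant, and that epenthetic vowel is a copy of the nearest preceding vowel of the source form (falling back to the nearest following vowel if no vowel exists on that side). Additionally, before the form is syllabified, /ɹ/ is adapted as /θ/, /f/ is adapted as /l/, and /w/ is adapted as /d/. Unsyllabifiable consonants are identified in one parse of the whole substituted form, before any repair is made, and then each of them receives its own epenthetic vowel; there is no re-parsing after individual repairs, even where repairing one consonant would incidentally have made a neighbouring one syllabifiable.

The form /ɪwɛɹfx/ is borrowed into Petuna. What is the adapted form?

ɪdɛθɛlɛxɛ

Substitution: /w/ → /d/, /ɹ/ → /θ/, /f/ → /l/, giving /ɪdɛθlx/.
Under (C)V(N), the unsyllabifiable consonants are /θ/, /l/, /x/ (only a nasal (/m/, /n/, or /ŋ/) is licensed in coda position; onsets are limited to one consonant).
Each unlicensed consonant becomes the onset of a new syllable: /θ/ → /θɛ/, /l/ → /lɛ/, /x/ → /xɛ/.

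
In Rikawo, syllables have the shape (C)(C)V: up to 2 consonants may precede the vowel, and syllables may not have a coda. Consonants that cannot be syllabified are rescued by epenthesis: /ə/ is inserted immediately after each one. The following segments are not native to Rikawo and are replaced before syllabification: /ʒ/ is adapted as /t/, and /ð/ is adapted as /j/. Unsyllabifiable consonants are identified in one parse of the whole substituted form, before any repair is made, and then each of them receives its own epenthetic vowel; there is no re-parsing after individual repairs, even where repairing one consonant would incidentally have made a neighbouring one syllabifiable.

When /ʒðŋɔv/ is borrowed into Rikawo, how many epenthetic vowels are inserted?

2

After substitution the input is /tjŋɔv/.
The unsyllabifiable consonants are /t/, /v/; each receives one epenthetic vowel.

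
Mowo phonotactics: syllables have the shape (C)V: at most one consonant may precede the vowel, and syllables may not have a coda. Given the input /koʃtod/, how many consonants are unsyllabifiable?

Syllabifying with onset maximization leaves /ʃ/, /d/ stranded (no codas are permitted; onsets are limited to one consonant).

2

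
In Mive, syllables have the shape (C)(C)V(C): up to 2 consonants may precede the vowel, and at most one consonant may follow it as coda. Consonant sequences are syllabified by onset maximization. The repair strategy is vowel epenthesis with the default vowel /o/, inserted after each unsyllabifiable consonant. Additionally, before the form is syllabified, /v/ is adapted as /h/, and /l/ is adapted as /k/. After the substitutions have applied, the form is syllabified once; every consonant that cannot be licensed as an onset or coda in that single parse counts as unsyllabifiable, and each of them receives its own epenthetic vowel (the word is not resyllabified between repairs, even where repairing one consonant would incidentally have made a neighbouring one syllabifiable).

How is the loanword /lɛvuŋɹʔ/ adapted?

kɛhuŋɹoʔo

Substitution: /l/ → /k/, /v/ → /h/, giving /kɛhuŋɹʔ/.
Under (C)(C)V(C), the unsyllabifiable consonants are /ɹ/, /ʔ/ (at most one coda consonant is licensed; onsets may contain at most 2 consonants).
Epenthesis after each stranded consonant: /ɹ/ → /ɹo/, /ʔ/ → /ʔo/.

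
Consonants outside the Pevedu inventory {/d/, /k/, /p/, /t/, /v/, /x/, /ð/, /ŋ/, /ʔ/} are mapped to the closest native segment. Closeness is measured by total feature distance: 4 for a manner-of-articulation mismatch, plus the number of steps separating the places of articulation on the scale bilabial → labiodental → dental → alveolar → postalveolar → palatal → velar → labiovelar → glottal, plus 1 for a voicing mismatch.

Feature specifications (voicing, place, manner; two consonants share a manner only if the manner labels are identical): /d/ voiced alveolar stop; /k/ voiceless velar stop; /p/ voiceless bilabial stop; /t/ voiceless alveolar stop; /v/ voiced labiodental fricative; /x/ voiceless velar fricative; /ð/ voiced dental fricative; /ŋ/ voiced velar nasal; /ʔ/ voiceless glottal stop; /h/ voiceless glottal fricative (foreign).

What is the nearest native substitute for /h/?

/x/ is closest: same manner (fricative), place distance 2 (glottal→velar), same voicing; total 2. Next closest is /ʔ/ at distance 4.

x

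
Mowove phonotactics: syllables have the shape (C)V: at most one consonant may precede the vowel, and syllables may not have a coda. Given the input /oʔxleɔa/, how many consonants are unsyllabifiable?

2

Syllabifying with onset maximization leaves /ʔ/, /x/ stranded (no codas are permitted; onsets are limited to one consonant).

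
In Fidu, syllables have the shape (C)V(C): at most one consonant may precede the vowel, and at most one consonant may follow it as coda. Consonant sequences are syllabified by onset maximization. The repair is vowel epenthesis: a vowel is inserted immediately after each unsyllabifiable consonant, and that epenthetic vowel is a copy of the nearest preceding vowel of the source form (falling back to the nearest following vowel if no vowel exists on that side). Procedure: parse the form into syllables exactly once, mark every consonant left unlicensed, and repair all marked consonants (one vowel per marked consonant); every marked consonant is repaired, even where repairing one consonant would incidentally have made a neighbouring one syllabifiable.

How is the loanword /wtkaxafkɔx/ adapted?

Syllabifying with onset maximization leaves /w/, /t/ stranded (at most one coda consonant is licensed; onsets are limited to one consonant).
Each unlicensed consonant becomes the onset of a new syllable: /w/ → /wa/, /t/ → /ta/.

watakaxafkɔx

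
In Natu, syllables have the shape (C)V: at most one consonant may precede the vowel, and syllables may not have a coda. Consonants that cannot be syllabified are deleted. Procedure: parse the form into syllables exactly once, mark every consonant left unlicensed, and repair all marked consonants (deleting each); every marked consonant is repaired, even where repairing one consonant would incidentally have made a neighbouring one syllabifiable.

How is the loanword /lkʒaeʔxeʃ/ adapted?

Under (C)V, the unsyllabifiable consonants are /l/, /k/, /ʔ/, /ʃ/ (no codas are permitted; onsets are limited to one consonant).
Deleting the stranded consonants removes /l/, /k/, /ʔ/, /ʃ/.

ʒaexe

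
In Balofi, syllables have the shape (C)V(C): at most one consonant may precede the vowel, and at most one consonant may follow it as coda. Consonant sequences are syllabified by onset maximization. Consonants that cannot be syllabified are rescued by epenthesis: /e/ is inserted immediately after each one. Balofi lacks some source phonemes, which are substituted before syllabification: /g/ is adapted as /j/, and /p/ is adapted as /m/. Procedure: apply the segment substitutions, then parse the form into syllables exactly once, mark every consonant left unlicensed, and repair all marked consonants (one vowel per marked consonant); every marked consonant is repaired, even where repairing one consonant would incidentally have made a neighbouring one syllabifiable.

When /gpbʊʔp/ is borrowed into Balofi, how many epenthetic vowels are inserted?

After substitution the input is /jmbʊʔm/.
The unsyllabifiable consonants are /j/, /m/, /m/; each receives one epenthetic vowel.

3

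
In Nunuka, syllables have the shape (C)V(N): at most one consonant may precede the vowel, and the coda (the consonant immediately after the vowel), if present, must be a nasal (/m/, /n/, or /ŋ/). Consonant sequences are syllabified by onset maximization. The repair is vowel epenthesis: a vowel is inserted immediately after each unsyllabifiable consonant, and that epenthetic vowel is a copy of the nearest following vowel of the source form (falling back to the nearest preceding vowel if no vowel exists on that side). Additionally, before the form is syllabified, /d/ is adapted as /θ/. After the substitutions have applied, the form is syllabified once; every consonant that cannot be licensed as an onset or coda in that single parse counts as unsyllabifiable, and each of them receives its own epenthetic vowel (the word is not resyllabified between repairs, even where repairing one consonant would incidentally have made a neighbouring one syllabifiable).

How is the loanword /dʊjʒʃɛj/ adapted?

Substitution: /d/ → /θ/, giving /θʊjʒʃɛj/.
Syllabifying with onset maximization leaves /j/, /ʒ/, /j/ stranded (only a nasal (/m/, /n/, or /ŋ/) is licensed in coda position; onsets are limited to one consonant).
Each unlicensed consonant becomes the onset of a new syllable: /j/ → /jɛ/, /ʒ/ → /ʒɛ/, /j/ → /jɛ/.

θʊjɛʒɛʃɛjɛ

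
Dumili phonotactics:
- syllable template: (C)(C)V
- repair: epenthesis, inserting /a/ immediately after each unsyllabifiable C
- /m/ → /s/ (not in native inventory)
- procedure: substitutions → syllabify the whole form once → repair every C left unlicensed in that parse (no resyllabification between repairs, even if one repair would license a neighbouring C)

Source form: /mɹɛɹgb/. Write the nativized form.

Substitution: /m/ → /s/, giving /sɹɛɹgb/.
The consonants /ɹ/, /g/, /b/ cannot be parsed into a legal (C)(C)V syllable (no codas are permitted; onsets may contain at most 2 consonants).
Epenthesis after each stranded consonant: /ɹ/ → /ɹa/, /g/ → /ga/, /b/ → /ba/.

sɹɛɹagaba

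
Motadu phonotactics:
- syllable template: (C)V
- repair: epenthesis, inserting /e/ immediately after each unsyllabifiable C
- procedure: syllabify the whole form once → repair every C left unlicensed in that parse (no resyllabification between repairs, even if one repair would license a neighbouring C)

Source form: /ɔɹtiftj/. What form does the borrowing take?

ɔɹetifeteje

The consonants /ɹ/, /f/, /t/, /j/ cannot be parsed into a legal (C)V syllable (no codas are permitted; onsets are limited to one consonant).
Inserting the epenthetic vowel yields /ɹ/ → /ɹe/, /f/ → /fe/, /t/ → /te/, /j/ → /je/.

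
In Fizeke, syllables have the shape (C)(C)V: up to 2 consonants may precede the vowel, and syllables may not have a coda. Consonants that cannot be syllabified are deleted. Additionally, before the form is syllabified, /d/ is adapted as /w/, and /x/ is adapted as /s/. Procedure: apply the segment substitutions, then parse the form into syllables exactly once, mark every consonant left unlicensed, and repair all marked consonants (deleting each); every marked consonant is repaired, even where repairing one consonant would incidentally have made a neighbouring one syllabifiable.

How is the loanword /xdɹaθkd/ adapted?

Substitution: /x/ → /s/, /d/ → /w/, giving /swɹaθkw/.
Under (C)(C)V, the unsyllabifiable consonants are /s/, /θ/, /k/, /w/ (no codas are permitted; onsets may contain at most 2 consonants).
Deletion applies to /s/, /θ/, /k/, /w/.

wɹa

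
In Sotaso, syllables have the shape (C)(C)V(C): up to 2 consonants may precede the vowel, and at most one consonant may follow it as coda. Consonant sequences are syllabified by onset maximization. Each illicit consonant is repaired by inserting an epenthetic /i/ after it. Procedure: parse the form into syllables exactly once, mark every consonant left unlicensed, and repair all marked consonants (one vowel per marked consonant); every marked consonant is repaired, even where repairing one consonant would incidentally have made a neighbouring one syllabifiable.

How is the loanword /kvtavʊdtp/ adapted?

The consonants /k/, /t/, /p/ cannot be parsed into a legal (C)(C)V(C) syllable (at most one coda consonant is licensed; onsets may contain at most 2 consonants).
Inserting the epenthetic vowel yields /k/ → /ki/, /t/ → /ti/, /p/ → /pi/.

kivtavʊdtipi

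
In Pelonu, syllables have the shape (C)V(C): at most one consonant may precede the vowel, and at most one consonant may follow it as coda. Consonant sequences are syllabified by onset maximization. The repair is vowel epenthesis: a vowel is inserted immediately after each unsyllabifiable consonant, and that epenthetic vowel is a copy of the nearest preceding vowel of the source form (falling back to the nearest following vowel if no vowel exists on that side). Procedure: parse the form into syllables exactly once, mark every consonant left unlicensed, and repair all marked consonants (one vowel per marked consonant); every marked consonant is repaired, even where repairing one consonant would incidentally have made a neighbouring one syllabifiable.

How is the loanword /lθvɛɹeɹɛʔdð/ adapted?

Syllabifying with onset maximization leaves /l/, /θ/, /d/, /ð/ stranded (at most one coda consonant is licensed; onsets are limited to one consonant).
Inserting the epenthetic vowel yields /l/ → /lɛ/, /θ/ → /θɛ/, /d/ → /dɛ/, /ð/ → /ðɛ/.

lɛθɛvɛɹeɹɛʔdɛðɛ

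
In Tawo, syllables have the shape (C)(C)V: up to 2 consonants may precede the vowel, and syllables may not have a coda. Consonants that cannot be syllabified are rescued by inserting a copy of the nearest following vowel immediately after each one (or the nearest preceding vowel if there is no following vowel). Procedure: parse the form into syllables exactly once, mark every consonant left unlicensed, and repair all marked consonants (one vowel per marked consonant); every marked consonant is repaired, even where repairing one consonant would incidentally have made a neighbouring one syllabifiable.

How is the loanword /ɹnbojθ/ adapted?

ɹonbojoθo

The consonants /ɹ/, /j/, /θ/ cannot be parsed into a legal (C)(C)V syllable (no codas are permitted; onsets may contain at most 2 consonants).
Epenthesis after each stranded consonant: /ɹ/ → /ɹo/, /j/ → /jo/, /θ/ → /θo/.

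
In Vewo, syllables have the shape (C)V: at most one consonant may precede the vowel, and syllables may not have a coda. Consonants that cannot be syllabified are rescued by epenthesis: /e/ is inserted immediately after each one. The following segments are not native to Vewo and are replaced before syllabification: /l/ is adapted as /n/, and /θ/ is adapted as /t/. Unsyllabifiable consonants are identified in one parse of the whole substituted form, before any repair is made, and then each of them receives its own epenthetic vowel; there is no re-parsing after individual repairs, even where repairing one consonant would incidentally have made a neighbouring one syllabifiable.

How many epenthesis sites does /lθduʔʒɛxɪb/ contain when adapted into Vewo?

4

After substitution the input is /ntduʔʒɛxɪb/.
The unsyllabifiable consonants are /n/, /t/, /ʔ/, /b/; each receives one epenthetic vowel.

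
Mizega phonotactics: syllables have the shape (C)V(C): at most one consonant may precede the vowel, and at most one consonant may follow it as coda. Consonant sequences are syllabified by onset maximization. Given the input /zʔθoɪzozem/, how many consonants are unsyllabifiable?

2

Under (C)V(C), the unsyllabifiable consonants are /z/, /ʔ/ (at most one coda consonant is licensed; onsets are limited to one consonant).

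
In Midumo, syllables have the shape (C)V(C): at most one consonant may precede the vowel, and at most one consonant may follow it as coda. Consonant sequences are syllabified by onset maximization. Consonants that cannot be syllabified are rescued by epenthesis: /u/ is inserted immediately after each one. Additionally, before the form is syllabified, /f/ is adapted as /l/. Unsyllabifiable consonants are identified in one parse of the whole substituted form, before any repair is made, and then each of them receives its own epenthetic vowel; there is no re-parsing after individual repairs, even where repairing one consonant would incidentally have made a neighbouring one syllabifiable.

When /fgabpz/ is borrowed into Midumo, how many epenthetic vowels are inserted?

After substitution the input is /lgabpz/.
The unsyllabifiable consonants are /l/, /p/, /z/; each receives one epenthetic vowel.

3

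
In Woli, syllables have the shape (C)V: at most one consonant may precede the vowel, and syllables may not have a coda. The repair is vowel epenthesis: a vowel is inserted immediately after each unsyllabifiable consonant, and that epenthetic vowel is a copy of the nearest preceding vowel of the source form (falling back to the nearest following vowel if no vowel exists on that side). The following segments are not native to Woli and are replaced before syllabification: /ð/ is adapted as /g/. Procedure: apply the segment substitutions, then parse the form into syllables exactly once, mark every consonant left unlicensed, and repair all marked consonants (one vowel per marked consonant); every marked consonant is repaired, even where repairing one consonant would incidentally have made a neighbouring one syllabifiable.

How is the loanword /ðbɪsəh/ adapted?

gɪbɪsəhə

Substitution: /ð/ → /g/, giving /gbɪsəh/.
Syllabifying with onset maximization leaves /g/, /h/ stranded (no codas are permitted; onsets are limited to one consonant).
Epenthesis after each stranded consonant: /g/ → /gɪ/, /h/ → /hə/.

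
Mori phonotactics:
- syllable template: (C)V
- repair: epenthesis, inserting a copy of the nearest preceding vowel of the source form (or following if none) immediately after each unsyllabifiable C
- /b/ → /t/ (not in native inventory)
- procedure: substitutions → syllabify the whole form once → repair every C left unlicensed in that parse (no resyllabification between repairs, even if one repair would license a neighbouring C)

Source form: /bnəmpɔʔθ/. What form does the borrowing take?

Substitution: /b/ → /t/, giving /tnəmpɔʔθ/.
Under (C)V, the unsyllabifiable consonants are /t/, /m/, /ʔ/, /θ/ (no codas are permitted; onsets are limited to one consonant).
Epenthesis after each stranded consonant: /t/ → /tə/, /m/ → /mə/, /ʔ/ → /ʔɔ/, /θ/ → /θɔ/.

tənəməpɔʔɔθɔ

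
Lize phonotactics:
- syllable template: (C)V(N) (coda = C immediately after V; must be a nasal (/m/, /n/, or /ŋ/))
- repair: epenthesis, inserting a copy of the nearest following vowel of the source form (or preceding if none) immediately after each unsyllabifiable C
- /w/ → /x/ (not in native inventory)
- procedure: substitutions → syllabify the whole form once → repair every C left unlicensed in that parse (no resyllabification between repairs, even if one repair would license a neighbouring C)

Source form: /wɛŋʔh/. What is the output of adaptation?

xɛŋʔɛhɛ

Substitution: /w/ → /x/, giving /xɛŋʔh/.
Syllabifying with onset maximization leaves /ʔ/, /h/ stranded (only a nasal (/m/, /n/, or /ŋ/) is licensed in coda position; onsets are limited to one consonant).
Inserting the epenthetic vowel yields /ʔ/ → /ʔɛ/, /h/ → /hɛ/.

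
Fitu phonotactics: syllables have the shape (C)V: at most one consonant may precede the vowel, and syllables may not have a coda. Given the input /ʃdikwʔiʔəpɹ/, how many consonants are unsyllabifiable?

The consonants /ʃ/, /k/, /w/, /p/, /ɹ/ cannot be parsed into a legal (C)V syllable (no codas are permitted; onsets are limited to one consonant).

5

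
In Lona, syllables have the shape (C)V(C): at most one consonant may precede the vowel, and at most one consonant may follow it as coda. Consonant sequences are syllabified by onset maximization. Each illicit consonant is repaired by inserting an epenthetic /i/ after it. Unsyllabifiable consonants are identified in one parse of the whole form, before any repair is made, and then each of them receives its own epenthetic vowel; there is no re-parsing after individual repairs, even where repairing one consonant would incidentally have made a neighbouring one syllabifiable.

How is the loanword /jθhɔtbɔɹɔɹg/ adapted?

Syllabifying with onset maximization leaves /j/, /θ/, /g/ stranded (at most one coda consonant is licensed; onsets are limited to one consonant).
Each unlicensed consonant becomes the onset of a new syllable: /j/ → /ji/, /θ/ → /θi/, /g/ → /gi/.

jiθihɔtbɔɹɔɹgi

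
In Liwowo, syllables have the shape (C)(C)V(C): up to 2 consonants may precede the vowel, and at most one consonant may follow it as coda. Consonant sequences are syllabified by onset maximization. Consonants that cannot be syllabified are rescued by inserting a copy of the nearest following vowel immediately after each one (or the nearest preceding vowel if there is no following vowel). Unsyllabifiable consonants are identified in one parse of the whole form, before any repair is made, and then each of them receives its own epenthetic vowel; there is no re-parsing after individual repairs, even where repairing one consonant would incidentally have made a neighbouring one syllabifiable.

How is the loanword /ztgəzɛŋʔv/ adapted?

The consonants /z/, /ʔ/, /v/ cannot be parsed into a legal (C)(C)V(C) syllable (at most one coda consonant is licensed; onsets may contain at most 2 consonants).
Inserting the epenthetic vowel yields /z/ → /zə/, /ʔ/ → /ʔɛ/, /v/ → /vɛ/.

zətgəzɛŋʔɛvɛ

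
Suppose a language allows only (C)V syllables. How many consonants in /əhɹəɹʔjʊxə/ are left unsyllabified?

Under (C)V, the unsyllabifiable consonants are /h/, /ɹ/, /ʔ/ (no codas are permitted; onsets are limited to one consonant).

3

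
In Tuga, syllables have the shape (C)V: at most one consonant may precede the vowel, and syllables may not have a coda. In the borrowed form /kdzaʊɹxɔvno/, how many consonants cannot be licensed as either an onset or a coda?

Under (C)V, the unsyllabifiable consonants are /k/, /d/, /ɹ/, /v/ (no codas are permitted; onsets are limited to one consonant).

4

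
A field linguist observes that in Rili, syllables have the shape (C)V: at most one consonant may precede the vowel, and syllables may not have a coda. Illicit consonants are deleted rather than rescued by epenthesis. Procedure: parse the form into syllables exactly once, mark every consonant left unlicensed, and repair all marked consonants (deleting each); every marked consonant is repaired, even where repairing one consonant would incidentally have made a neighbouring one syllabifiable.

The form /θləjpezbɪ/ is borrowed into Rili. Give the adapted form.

ləpebɪ

The consonants /θ/, /j/, /z/ cannot be parsed into a legal (C)V syllable (no codas are permitted; onsets are limited to one consonant).
Each unlicensed consonant is deleted: /θ/, /j/, /z/.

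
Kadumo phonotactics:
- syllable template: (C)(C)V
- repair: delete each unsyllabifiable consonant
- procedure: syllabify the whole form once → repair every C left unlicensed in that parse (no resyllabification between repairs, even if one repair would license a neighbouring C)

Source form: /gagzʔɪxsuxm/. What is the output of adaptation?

gazʔɪxsu

Syllabifying with onset maximization leaves /g/, /x/, /m/ stranded (no codas are permitted; onsets may contain at most 2 consonants).
Deleting the stranded consonants removes /g/, /x/, /m/.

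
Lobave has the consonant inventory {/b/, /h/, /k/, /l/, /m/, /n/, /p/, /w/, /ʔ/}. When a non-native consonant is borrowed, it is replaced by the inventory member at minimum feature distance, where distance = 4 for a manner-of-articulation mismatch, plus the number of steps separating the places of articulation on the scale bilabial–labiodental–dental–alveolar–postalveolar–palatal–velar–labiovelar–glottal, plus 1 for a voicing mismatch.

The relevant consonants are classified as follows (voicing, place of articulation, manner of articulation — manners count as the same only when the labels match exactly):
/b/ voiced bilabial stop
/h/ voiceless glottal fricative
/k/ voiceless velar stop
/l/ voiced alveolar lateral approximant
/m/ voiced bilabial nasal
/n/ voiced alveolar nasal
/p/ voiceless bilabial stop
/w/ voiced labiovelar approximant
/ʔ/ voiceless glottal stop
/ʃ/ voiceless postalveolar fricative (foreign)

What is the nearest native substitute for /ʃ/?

h

/h/ is closest: same manner (fricative), place distance 4 (postalveolar→glottal), same voicing; total 4. Next closest is /k/ at distance 6.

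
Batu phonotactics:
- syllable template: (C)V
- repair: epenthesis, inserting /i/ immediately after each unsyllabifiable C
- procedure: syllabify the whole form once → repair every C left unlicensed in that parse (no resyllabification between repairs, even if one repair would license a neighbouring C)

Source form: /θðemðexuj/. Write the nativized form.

The consonants /θ/, /m/, /j/ cannot be parsed into a legal (C)V syllable (no codas are permitted; onsets are limited to one consonant).
Each unlicensed consonant becomes the onset of a new syllable: /θ/ → /θi/, /m/ → /mi/, /j/ → /ji/.

θiðemiðexuji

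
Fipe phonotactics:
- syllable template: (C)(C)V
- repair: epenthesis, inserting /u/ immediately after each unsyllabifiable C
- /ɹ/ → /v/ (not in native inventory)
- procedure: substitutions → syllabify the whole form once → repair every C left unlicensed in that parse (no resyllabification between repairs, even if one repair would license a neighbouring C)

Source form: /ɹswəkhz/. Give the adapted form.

vuswəkuhuzu

Substitution: /ɹ/ → /v/, giving /vswəkhz/.
The consonants /v/, /k/, /h/, /z/ cannot be parsed into a legal (C)(C)V syllable (no codas are permitted; onsets may contain at most 2 consonants).
Epenthesis after each stranded consonant: /v/ → /vu/, /k/ → /ku/, /h/ → /hu/, /z/ → /zu/.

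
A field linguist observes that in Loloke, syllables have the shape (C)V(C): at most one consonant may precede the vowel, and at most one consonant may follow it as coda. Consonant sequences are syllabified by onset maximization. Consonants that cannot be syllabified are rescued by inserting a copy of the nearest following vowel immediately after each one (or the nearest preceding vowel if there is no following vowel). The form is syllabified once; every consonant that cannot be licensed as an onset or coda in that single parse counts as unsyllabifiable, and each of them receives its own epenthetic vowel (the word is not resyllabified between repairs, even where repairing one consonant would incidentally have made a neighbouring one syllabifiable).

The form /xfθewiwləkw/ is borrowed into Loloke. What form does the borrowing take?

Under (C)V(C), the unsyllabifiable consonants are /x/, /f/, /w/ (at most one coda consonant is licensed; onsets are limited to one consonant).
Epenthesis after each stranded consonant: /x/ → /xe/, /f/ → /fe/, /w/ → /wə/.

xefeθewiwləkwə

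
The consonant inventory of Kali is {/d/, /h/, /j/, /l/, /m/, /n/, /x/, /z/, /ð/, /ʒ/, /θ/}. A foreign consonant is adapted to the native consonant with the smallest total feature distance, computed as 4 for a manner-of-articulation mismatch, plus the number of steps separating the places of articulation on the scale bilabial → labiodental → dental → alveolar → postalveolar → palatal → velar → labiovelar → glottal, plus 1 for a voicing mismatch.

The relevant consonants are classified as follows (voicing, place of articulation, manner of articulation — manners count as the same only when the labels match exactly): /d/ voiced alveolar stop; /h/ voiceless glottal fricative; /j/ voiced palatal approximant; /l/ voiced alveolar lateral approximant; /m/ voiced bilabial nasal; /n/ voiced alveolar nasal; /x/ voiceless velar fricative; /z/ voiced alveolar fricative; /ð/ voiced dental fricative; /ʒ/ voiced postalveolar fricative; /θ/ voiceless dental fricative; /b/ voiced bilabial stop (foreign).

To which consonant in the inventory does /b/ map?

/d/ is closest: same manner (stop), place distance 3 (bilabial→alveolar), same voicing; total 3. Next closest is /m/ at distance 4.

d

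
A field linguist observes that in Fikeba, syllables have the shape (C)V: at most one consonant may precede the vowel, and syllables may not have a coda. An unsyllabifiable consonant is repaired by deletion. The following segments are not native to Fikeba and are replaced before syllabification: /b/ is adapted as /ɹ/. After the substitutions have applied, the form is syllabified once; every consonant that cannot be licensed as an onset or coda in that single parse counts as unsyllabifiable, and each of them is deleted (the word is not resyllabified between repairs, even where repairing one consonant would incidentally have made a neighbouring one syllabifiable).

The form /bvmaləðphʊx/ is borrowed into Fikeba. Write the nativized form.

maləhʊ

Substitution: /b/ → /ɹ/, giving /ɹvmaləðphʊx/.
Syllabifying with onset maximization leaves /ɹ/, /v/, /ð/, /p/, /x/ stranded (no codas are permitted; onsets are limited to one consonant).
Deleting the stranded consonants removes /ɹ/, /v/, /ð/, /p/, /x/.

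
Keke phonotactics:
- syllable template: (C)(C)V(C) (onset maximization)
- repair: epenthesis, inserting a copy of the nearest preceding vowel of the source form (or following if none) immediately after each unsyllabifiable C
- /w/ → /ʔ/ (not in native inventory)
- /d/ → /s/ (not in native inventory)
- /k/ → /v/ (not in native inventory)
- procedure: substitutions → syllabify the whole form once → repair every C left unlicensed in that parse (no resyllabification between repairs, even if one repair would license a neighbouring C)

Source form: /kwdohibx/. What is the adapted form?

voʔsohibxi

Substitution: /k/ → /v/, /w/ → /ʔ/, /d/ → /s/, giving /vʔsohibx/.
Syllabifying with onset maximization leaves /v/, /x/ stranded (at most one coda consonant is licensed; onsets may contain at most 2 consonants).
Each unlicensed consonant becomes the onset of a new syllable: /v/ → /vo/, /x/ → /xi/.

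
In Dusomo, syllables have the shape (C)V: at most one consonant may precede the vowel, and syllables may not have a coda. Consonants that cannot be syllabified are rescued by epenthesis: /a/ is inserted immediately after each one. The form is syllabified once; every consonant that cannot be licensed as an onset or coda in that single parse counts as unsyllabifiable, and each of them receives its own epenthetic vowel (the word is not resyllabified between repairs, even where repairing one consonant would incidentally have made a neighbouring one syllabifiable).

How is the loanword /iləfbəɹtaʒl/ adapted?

iləfabəɹataʒala

Syllabifying with onset maximization leaves /f/, /ɹ/, /ʒ/, /l/ stranded (no codas are permitted; onsets are limited to one consonant).
Epenthesis after each stranded consonant: /f/ → /fa/, /ɹ/ → /ɹa/, /ʒ/ → /ʒa/, /l/ → /la/.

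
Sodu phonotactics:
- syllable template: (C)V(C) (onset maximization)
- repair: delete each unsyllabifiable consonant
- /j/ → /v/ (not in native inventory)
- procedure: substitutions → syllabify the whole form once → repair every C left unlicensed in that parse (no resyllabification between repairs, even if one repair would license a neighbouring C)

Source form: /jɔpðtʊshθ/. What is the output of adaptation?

Substitution: /j/ → /v/, giving /vɔpðtʊshθ/.
The consonants /ð/, /h/, /θ/ cannot be parsed into a legal (C)V(C) syllable (at most one coda consonant is licensed; onsets are limited to one consonant).
Deleting the stranded consonants removes /ð/, /h/, /θ/.

vɔptʊs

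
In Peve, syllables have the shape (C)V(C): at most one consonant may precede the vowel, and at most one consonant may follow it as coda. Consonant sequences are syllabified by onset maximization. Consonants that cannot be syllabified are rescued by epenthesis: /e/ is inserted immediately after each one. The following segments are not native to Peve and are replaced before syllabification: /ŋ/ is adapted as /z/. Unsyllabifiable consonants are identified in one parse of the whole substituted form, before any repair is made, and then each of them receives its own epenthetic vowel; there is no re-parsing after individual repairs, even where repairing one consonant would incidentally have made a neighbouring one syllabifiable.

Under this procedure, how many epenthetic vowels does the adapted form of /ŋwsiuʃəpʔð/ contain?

After substitution the input is /zwsiuʃəpʔð/.
The unsyllabifiable consonants are /z/, /w/, /ʔ/, /ð/; each receives one epenthetic vowel.

4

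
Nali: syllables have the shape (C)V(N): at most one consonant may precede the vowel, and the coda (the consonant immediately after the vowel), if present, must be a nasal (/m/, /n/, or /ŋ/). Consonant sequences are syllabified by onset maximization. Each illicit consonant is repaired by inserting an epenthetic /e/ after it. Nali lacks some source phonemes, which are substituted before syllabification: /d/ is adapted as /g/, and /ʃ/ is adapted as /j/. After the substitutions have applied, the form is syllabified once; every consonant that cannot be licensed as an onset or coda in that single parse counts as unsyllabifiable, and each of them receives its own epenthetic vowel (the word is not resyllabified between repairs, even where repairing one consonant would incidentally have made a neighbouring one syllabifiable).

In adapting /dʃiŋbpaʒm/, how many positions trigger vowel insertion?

After substitution the input is /gjiŋbpaʒm/.
The unsyllabifiable consonants are /g/, /b/, /ʒ/, /m/; each receives one epenthetic vowel.

4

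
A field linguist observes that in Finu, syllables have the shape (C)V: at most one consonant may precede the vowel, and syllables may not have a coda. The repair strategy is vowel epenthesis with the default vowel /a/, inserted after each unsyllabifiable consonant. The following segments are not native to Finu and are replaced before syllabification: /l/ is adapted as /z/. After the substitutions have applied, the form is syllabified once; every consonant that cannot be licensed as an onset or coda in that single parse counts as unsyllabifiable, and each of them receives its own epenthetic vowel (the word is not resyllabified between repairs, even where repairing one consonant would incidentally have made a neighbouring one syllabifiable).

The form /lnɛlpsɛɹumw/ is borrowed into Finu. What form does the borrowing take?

zanɛzapasɛɹumawa

Substitution: /l/ → /z/, giving /znɛzpsɛɹumw/.
Syllabifying with onset maximization leaves /z/, /z/, /p/, /m/, /w/ stranded (no codas are permitted; onsets are limited to one consonant).
Each unlicensed consonant becomes the onset of a new syllable: /z/ → /za/, /z/ → /za/, /p/ → /pa/, /m/ → /ma/, /w/ → /wa/.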